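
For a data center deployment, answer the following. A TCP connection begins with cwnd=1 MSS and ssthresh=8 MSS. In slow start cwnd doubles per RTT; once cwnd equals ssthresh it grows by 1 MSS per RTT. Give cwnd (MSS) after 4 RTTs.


RTT 0: cwnd = 1 MSS (initial)
RTT 1: cwnd = 2 MSS (slow start, doubled)
RTT 2: cwnd = 4 MSS (slow start, doubled)
RTT 3: cwnd = 8 MSS (slow start, doubled)
RTT 4: cwnd = 9 MSS (congestion avoidance, +1)

9


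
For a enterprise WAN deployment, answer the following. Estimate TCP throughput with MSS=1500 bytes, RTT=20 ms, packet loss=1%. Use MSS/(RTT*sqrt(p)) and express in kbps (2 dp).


Given: MSS = 1500 bytes, RTT = 20 ms, loss = 1%
RTT in seconds = 20 / 1000 = 0.02
Loss rate = 1% = 0.01
sqrt(loss) = sqrt(0.01) = 0.1
Throughput (bytes/s) = 1500 / (0.02 * 0.1) = 750000.0000
Throughput (kbps) = 750000.0000 * 8 / 1000 = 6000.000000 -> 6000.00 kbps (2 dp)

6000.00


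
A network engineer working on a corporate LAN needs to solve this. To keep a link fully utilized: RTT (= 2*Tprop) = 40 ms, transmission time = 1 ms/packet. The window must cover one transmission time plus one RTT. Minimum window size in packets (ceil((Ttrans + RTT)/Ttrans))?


Given: Ttrans = 1 ms, RTT = 40 ms (= 2 * Tprop, Tprop = 20 ms)
Time until first ACK returns = Ttrans + RTT = 1 + 40 = 41 ms
Need W * Ttrans >= Ttrans + RTT  ->  W >= (Ttrans + RTT) / Ttrans
(Ttrans + RTT) / Ttrans = 41 / 1 = 41
W_min = ceil(41) = 41

41


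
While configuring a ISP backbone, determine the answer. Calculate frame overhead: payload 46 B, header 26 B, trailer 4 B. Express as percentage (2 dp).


Given: payload = 46 B, header = 26 B, trailer = 4 B
Overhead bytes = header + trailer = 26 + 4 = 30
Total frame = payload + overhead = 46 + 30 = 76
Overhead % = 30 / 76 * 100 = 39.4737% -> 39.47% (2 dp)

39.47


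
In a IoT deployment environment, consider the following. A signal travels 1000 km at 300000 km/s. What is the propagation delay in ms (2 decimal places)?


Given: distance = 1000 km, speed = 300000 km/s
Delay = distance / speed = 1000 / 300000 seconds
Delay in ms = 1000 * 1000 / 300000
Delay = 3.3333 ms
Rounded to 2 dp = 3.33 ms

3.33


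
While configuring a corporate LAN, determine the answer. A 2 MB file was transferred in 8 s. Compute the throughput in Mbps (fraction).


Given: file = 2 MB, time = 8 s
File in Mb = 2 * 8 = 16 Mb
Throughput = 16 / 8 Mbps
Throughput = 2 Mbps

2


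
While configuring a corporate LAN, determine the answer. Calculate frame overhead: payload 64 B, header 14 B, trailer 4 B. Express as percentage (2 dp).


Given: payload = 64 B, header = 14 B, trailer = 4 B
Overhead bytes = header + trailer = 14 + 4 = 18
Total frame = payload + overhead = 64 + 18 = 82
Overhead % = 18 / 82 * 100 = 21.9512% -> 21.95% (2 dp)

21.95


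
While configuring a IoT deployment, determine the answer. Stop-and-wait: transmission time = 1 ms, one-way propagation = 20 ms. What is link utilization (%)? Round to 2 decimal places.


Given: Ttrans = 1 ms, Tprop = 20 ms
RTT = 2 * Tprop = 2 * 20 = 40 ms
U = Ttrans / (Ttrans + RTT)
U = 1 / (1 + 40)
U = 1 / 41 = 0.02439
U% = 2.44%

2.44


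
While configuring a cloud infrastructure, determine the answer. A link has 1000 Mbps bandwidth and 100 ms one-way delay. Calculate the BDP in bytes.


Given: bandwidth = 1000 Mbps, delay = 100 ms
BDP in bits = 1000 * 10^6 * 100 / 1000
BDP in bits = 100000000
BDP in bytes = 100000000 / 8 = 12500000

12500000


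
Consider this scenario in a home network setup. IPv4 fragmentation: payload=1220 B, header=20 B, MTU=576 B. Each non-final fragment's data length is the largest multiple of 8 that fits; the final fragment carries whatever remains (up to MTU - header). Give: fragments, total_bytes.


Max data per non-final fragment = floor((MTU - header)/8)*8 = floor((576 - 20)/8)*8 = floor(556/8)*8 = 552 B
Final fragment needs no 8-byte alignment: it can carry up to MTU - header = 556 B
Non-final fragments needed = ceil((payload - 556) / 552) = ceil(664/552) = ceil(1.2029) = 2
Number of fragments = 2 + 1 = 3
Fragment sizes (data): 2 * 552 B + 116 B (last, 116 <= 556 OK)
Total bytes sent = payload + n_frags * header = 1220 + 3*20 = 1220 + 60 = 1280 B

3, 1280


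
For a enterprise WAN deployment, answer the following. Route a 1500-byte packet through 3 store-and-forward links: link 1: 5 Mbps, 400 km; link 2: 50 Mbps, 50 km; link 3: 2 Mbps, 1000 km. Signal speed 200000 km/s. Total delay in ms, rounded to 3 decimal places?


Packet = 1500 bytes = 12000 bits. Store-and-forward: sum (t_trans + t_prop) per link.
Link 1: t_trans = 12000/(5*10^6) s = 2.4000 ms; t_prop = 400/200000 s = 2.0000 ms; subtotal = 4.4000 ms
Link 2: t_trans = 12000/(50*10^6) s = 0.2400 ms; t_prop = 50/200000 s = 0.2500 ms; subtotal = 0.4900 ms
Link 3: t_trans = 12000/(2*10^6) s = 6.0000 ms; t_prop = 1000/200000 s = 5.0000 ms; subtotal = 11.0000 ms
End-to-end = 4.4000 + 0.4900 + 11.0000 = 15.8900 ms -> 15.890 ms (3 dp)

15.890


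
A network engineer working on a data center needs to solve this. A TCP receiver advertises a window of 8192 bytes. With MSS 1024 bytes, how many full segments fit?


Given: RWND = 8192 bytes, MSS = 1024 bytes
Full segments = floor(RWND / MSS)
Full segments = floor(8192 / 1024)
Full segments = floor(8.0) = 8

8


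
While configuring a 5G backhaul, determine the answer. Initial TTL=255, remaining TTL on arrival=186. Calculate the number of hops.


Given: initial TTL = 255, received TTL = 186
Hops = initial TTL - received TTL
Hops = 255 - 186 = 69

69


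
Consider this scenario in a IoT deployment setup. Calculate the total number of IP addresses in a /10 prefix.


Given: CIDR prefix /10
Host bits = 32 - 10 = 22
Total addresses = 2^22 = 4194304

4194304


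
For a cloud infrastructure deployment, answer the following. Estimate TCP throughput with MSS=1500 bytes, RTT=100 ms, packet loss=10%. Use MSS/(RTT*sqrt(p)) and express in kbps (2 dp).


Given: MSS = 1500 bytes, RTT = 100 ms, loss = 10%
RTT in seconds = 100 / 1000 = 0.1
Loss rate = 10% = 0.1
sqrt(loss) = sqrt(0.1) = 0.316227766017
Throughput (bytes/s) = 1500 / (0.1 * 0.316227766017) = 47434.1649
Throughput (kbps) = 47434.1649 * 8 / 1000 = 379.473319 -> 379.47 kbps (2 dp)

379.47


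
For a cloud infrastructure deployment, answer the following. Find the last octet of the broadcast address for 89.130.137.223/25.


Given: IP = 89.130.137.223, prefix = /25
Host bits = 32 - 25 = 7
Network last octet = 223 AND mask = 128
Host part size = 2^7 - 1 = 127
Broadcast last octet = 128 OR 127 = 255

255


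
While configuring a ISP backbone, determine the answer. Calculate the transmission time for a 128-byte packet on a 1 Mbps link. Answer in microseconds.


Given: packet = 128 bytes, bandwidth = 1 Mbps
Packet in bits = 128 * 8 = 1024 bits
Bandwidth = 1 * 10^6 = 1000000 bps
Time = 1024 / 1000000 seconds
Time in us = 1024 * 10^6 / 1000000 = 1024

1024


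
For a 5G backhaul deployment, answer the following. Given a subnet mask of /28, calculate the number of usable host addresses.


Given: subnet mask /28
Host bits = 32 - 28 = 4
Total addresses = 2^4 = 16
Usable hosts = 16 - 2 (network + broadcast) = 14

14


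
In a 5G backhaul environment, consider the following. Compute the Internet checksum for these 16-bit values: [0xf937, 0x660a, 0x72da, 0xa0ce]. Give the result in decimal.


Given words: [0xf937, 0x660a, 0x72da, 0xa0ce]
Step 1: Sum all words
Raw sum = 63799 + 26122 + 29402 + 41166 = 160489
Step 2: Fold carry: (29417 + 2) = 29419
One's complement = ~29419 & 0xFFFF = 36116

36116


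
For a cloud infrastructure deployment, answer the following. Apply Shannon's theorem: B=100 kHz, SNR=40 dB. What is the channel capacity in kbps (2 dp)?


Given: B = 100 kHz, SNR = 40 dB
SNR linear = 10^(40/10) = 10000
1 + SNR = 10001
log2(10001) = 13.2878566418
C = 100 * 1000 * 13.2878566418 = 1328785.6642 bps
C = 1328.785664 kbps -> 1328.79 kbps (2 dp)

1328.79


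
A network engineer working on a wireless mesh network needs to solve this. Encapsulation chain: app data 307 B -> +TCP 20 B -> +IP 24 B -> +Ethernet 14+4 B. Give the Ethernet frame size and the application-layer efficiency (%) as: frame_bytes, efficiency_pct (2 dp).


TCP segment = 307 + 20 = 327 B
IP packet = 327 + 24 = 351 B
Ethernet frame = 351 + 14 + 4 = 369 B
Efficiency = app / frame = 307 / 369 = 0.831978 = 83.1978% -> 83.20% (2 dp)

369, 83.20


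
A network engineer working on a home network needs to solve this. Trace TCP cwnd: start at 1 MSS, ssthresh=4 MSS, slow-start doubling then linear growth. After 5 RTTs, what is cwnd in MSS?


RTT 0: cwnd = 1 MSS (initial)
RTT 1: cwnd = 2 MSS (slow start, doubled)
RTT 2: cwnd = 4 MSS (slow start, doubled)
RTT 3: cwnd = 5 MSS (congestion avoidance, +1)
RTT 4: cwnd = 6 MSS (congestion avoidance, +1)
RTT 5: cwnd = 7 MSS (congestion avoidance, +1)

7


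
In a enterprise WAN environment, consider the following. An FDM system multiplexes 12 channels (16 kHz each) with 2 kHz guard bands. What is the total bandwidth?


Given: 12 channels, 16 kHz each, guard = 2 kHz
Channel bandwidth = 12 * 16 = 192 kHz
Guard bands = 11 gaps * 2 kHz = 22 kHz
Total = 192 + 22 = 214 kHz

214


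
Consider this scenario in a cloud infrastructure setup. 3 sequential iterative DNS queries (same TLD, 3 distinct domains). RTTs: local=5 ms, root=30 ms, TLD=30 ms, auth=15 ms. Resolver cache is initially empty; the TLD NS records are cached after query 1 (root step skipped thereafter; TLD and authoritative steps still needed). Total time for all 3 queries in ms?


Lookup 1 (cold cache): local + root + TLD + auth = 5 + 30 + 30 + 15 = 80 ms
Lookups 2..3 (TLD NS cached -> skip root; new domain -> still ask TLD and auth): local + TLD + auth = 5 + 30 + 15 = 50 ms each
Remaining 2 lookups: 2 * 50 = 100 ms
Total = 80 + 100 = 180 ms

180


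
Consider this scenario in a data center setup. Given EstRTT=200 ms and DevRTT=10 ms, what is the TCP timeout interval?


Given: EstRTT = 200 ms, DevRTT = 10 ms
Timeout = EstRTT + 4 * DevRTT
4 * DevRTT = 4 * 10 = 40
Timeout = 200 + 40 = 240 ms

240


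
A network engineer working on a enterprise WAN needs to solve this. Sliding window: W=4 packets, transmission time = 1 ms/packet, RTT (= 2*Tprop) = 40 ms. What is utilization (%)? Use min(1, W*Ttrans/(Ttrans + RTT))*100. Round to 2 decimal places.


Given: W = 4, Ttrans = 1 ms, RTT = 40 ms (= 2 * Tprop, Tprop = 20 ms)
Cycle time = Ttrans + RTT = 1 + 40 = 41 ms (first packet sent until its ACK returns)
W * Ttrans = 4 * 1 = 4 ms of sending per cycle
W * Ttrans / (Ttrans + RTT) = 4 / 41 = 0.097561
U = min(1, 0.097561) = 0.097561
U% = 9.76%

9.76


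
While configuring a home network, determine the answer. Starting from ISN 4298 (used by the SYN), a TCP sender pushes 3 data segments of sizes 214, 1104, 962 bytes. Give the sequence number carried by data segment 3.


The SYN occupies sequence number ISN = 4298, so the first data byte is ISN + 1 = 4299.
SEQ of data segment i = (ISN + 1) + sum of payload sizes of segments 1..i-1.
Segment 1: SEQ = 4299, payload = 214 bytes
Segment 2: SEQ = 4513, payload = 1104 bytes
Segment 3: SEQ = 5617, payload = 962 bytes
SEQ of segment 3 = 4299 + 214 + 1104 = 5617

5617


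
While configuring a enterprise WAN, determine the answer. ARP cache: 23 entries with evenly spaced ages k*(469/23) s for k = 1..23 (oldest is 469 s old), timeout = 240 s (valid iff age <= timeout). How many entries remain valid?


Ages are k * 469/23 s for k = 1..23 (spacing = 20.3913 s).
Entry k is valid iff k * 469/23 <= 240 iff k <= 23 * 240 / 469 = 11.7697
n_valid = floor(11.7697) = 11
(n_stale = 23 - 11 = 12)

11


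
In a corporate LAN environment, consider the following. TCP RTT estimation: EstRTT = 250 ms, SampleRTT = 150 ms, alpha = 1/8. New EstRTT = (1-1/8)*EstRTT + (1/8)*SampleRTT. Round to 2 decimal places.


Given: EstRTT = 250 ms, SampleRTT = 150 ms, alpha = 1/8
New EstRTT = (1 - alpha) * EstRTT + alpha * SampleRTT
(7/8) * 250 = 218.75
(1/8) * 150 = 18.75
New EstRTT = 218.75 + 18.75 = 237.5 ms -> 237.50 ms (2 dp)

237.50


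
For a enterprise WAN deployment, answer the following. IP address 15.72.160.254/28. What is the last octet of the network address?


Given: IP = 15.72.160.254, prefix = /28
Subnet mask = 255.255.255.240
Last octet of IP: 254
Last octet of mask: 240
Network last octet = 254 AND 240 = 240

240


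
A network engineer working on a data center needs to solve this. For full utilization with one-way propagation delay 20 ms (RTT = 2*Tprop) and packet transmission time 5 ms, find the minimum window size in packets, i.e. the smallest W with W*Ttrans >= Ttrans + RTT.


Given: Ttrans = 5 ms, RTT = 40 ms (= 2 * Tprop, Tprop = 20 ms)
Time until first ACK returns = Ttrans + RTT = 5 + 40 = 45 ms
Need W * Ttrans >= Ttrans + RTT  ->  W >= (Ttrans + RTT) / Ttrans
(Ttrans + RTT) / Ttrans = 45 / 5 = 9
W_min = ceil(9) = 9

9


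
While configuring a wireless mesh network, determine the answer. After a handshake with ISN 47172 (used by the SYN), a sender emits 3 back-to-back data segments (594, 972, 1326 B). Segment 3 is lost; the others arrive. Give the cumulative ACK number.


SYN uses sequence number 47172; first data byte = ISN + 1 = 47173.
Segment 1: SEQ = 47173, len = 594 B, covers [47173, 47766]
Segment 2: SEQ = 47767, len = 972 B, covers [47767, 48738]
Segment 3: SEQ = 48739, len = 1326 B, covers [48739, 50064] [LOST]
In-order data received: bytes [47173, 48738] (segments 1..2).
Segment 3 missing -> gap begins at byte 48739.
Cumulative ACK = next expected in-order byte = 47173 + 594 + 972 = 48739

48739


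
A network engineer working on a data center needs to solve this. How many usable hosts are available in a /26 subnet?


Given: subnet mask /26
Host bits = 32 - 26 = 6
Total addresses = 2^6 = 64
Usable hosts = 64 - 2 (network + broadcast) = 62

62


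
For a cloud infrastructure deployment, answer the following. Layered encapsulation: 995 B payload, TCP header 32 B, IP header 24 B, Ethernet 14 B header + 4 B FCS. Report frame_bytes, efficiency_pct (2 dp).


TCP segment = 995 + 32 = 1027 B
IP packet = 1027 + 24 = 1051 B
Ethernet frame = 1051 + 14 + 4 = 1069 B
Efficiency = app / frame = 995 / 1069 = 0.930776 = 93.0776% -> 93.08% (2 dp)

1069, 93.08


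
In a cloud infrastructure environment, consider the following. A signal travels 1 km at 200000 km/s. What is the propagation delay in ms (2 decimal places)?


Given: distance = 1 km, speed = 200000 km/s
Delay = distance / speed = 1 / 200000 seconds
Delay in ms = 1 * 1000 / 200000
Delay = 0.0050 ms
Rounded to 2 dp = 0.01 ms

0.01


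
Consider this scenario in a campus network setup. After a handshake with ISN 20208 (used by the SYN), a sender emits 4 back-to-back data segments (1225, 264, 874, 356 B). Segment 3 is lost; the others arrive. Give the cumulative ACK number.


SYN uses sequence number 20208; first data byte = ISN + 1 = 20209.
Segment 1: SEQ = 20209, len = 1225 B, covers [20209, 21433]
Segment 2: SEQ = 21434, len = 264 B, covers [21434, 21697]
Segment 3: SEQ = 21698, len = 874 B, covers [21698, 22571] [LOST]
Segment 4: SEQ = 22572, len = 356 B, covers [22572, 22927]
In-order data received: bytes [20209, 21697] (segments 1..2).
Segment 3 missing -> gap begins at byte 21698; later segments buffered out of order.
Cumulative ACK = next expected in-order byte = 20209 + 1225 + 264 = 21698

21698


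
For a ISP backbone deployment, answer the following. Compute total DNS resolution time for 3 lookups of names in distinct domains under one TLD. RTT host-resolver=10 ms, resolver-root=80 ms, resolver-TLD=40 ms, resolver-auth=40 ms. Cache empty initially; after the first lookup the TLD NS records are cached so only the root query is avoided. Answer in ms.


Lookup 1 (cold cache): local + root + TLD + auth = 10 + 80 + 40 + 40 = 170 ms
Lookups 2..3 (TLD NS cached -> skip root; new domain -> still ask TLD and auth): local + TLD + auth = 10 + 40 + 40 = 90 ms each
Remaining 2 lookups: 2 * 90 = 180 ms
Total = 170 + 180 = 350 ms

350


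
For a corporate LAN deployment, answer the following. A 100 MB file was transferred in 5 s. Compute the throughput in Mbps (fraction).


Given: file = 100 MB, time = 5 s
File in Mb = 100 * 8 = 800 Mb
Throughput = 800 / 5 Mbps
Throughput = 160 Mbps

160


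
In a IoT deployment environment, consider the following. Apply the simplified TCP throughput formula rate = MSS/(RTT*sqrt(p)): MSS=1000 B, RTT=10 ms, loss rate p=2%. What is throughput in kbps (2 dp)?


Given: MSS = 1000 bytes, RTT = 10 ms, loss = 2%
RTT in seconds = 10 / 1000 = 0.01
Loss rate = 2% = 0.02
sqrt(loss) = sqrt(0.02) = 0.141421356237
Throughput (bytes/s) = 1000 / (0.01 * 0.141421356237) = 707106.7812
Throughput (kbps) = 707106.7812 * 8 / 1000 = 5656.854249 -> 5656.85 kbps (2 dp)

5656.85


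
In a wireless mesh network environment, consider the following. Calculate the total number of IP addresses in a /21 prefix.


Given: CIDR prefix /21
Host bits = 32 - 21 = 11
Total addresses = 2^11 = 2048

2048


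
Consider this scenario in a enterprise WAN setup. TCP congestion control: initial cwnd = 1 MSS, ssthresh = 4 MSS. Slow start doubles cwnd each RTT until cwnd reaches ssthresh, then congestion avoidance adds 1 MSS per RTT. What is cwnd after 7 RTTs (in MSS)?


RTT 0: cwnd = 1 MSS (initial)
RTT 1: cwnd = 2 MSS (slow start, doubled)
RTT 2: cwnd = 4 MSS (slow start, doubled)
RTT 3: cwnd = 5 MSS (congestion avoidance, +1)
RTT 4: cwnd = 6 MSS (congestion avoidance, +1)
RTT 5: cwnd = 7 MSS (congestion avoidance, +1)
RTT 6: cwnd = 8 MSS (congestion avoidance, +1)
RTT 7: cwnd = 9 MSS (congestion avoidance, +1)

9


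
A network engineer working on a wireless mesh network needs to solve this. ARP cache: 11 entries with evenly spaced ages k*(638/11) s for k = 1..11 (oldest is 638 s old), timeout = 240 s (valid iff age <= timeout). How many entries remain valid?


Ages are k * 638/11 s for k = 1..11 (spacing = 58.0000 s).
Entry k is valid iff k * 638/11 <= 240 iff k <= 11 * 240 / 638 = 4.1379
n_valid = floor(4.1379) = 4
(n_stale = 11 - 4 = 7)

4


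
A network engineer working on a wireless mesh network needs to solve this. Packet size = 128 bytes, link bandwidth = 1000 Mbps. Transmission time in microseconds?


Given: packet = 128 bytes, bandwidth = 1000 Mbps
Packet in bits = 128 * 8 = 1024 bits
Bandwidth = 1000 * 10^6 = 1000000000 bps
Time = 1024 / 1000000000 seconds
Time in us = 1024 * 10^6 / 1000000000 = 1.024

1.024


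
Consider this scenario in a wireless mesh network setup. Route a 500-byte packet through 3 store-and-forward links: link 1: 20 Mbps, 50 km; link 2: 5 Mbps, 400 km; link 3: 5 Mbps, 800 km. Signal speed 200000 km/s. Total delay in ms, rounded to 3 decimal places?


Packet = 500 bytes = 4000 bits. Store-and-forward: sum (t_trans + t_prop) per link.
Link 1: t_trans = 4000/(20*10^6) s = 0.2000 ms; t_prop = 50/200000 s = 0.2500 ms; subtotal = 0.4500 ms
Link 2: t_trans = 4000/(5*10^6) s = 0.8000 ms; t_prop = 400/200000 s = 2.0000 ms; subtotal = 2.8000 ms
Link 3: t_trans = 4000/(5*10^6) s = 0.8000 ms; t_prop = 800/200000 s = 4.0000 ms; subtotal = 4.8000 ms
End-to-end = 0.4500 + 2.8000 + 4.8000 = 8.0500 ms -> 8.050 ms (3 dp)

8.050


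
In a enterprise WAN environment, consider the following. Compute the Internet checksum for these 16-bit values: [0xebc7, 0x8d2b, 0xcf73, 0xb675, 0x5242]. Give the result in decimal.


Given words: [0xebc7, 0x8d2b, 0xcf73, 0xb675, 0x5242]
Step 1: Sum all words
Raw sum = 60359 + 36139 + 53107 + 46709 + 21058 = 217372
Step 2: Fold carry: (20764 + 3) = 20767
One's complement = ~20767 & 0xFFFF = 44768

44768


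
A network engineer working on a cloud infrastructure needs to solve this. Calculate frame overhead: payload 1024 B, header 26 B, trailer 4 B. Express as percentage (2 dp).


Given: payload = 1024 B, header = 26 B, trailer = 4 B
Overhead bytes = header + trailer = 26 + 4 = 30
Total frame = payload + overhead = 1024 + 30 = 1054
Overhead % = 30 / 1054 * 100 = 2.8463% -> 2.85% (2 dp)

2.85


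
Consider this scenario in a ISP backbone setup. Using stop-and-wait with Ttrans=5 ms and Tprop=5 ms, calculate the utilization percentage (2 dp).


Given: Ttrans = 5 ms, Tprop = 5 ms
RTT = 2 * Tprop = 2 * 5 = 10 ms
U = Ttrans / (Ttrans + RTT)
U = 5 / (5 + 10)
U = 5 / 15 = 0.333333
U% = 33.33%

33.33


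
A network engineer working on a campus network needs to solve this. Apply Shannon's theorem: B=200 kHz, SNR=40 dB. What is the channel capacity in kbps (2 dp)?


Given: B = 200 kHz, SNR = 40 dB
SNR linear = 10^(40/10) = 10000
1 + SNR = 10001
log2(10001) = 13.2878566418
C = 200 * 1000 * 13.2878566418 = 2657571.3284 bps
C = 2657.571328 kbps -> 2657.57 kbps (2 dp)

2657.57


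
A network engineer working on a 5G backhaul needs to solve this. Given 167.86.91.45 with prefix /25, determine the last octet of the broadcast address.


Given: IP = 167.86.91.45, prefix = /25
Host bits = 32 - 25 = 7
Network last octet = 45 AND mask = 0
Host part size = 2^7 - 1 = 127
Broadcast last octet = 0 OR 127 = 127

127


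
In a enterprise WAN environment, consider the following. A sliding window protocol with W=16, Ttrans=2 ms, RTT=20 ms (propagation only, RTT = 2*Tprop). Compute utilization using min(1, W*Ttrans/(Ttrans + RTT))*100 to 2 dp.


Given: W = 16, Ttrans = 2 ms, RTT = 20 ms (= 2 * Tprop, Tprop = 10 ms)
Cycle time = Ttrans + RTT = 2 + 20 = 22 ms (first packet sent until its ACK returns)
W * Ttrans = 16 * 2 = 32 ms of sending per cycle
W * Ttrans / (Ttrans + RTT) = 32 / 22 = 1.454545
U = min(1, 1.454545) = 1.000000
U% = 100.00%

100.00


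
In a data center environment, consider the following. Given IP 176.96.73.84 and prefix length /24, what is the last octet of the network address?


Given: IP = 176.96.73.84, prefix = /24
Subnet mask = 255.255.255.0
Last octet of IP: 84
Last octet of mask: 0
Network last octet = 84 AND 0 = 0

0


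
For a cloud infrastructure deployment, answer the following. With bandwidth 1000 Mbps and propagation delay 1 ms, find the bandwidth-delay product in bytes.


Given: bandwidth = 1000 Mbps, delay = 1 ms
BDP in bits = 1000 * 10^6 * 1 / 1000
BDP in bits = 1000000
BDP in bytes = 1000000 / 8 = 125000

125000


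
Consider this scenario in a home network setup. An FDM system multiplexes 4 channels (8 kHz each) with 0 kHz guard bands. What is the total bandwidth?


Given: 4 channels, 8 kHz each, guard = 0 kHz
Channel bandwidth = 4 * 8 = 32 kHz
Guard bands = 3 gaps * 0 kHz = 0 kHz
Total = 32 + 0 = 32 kHz

32


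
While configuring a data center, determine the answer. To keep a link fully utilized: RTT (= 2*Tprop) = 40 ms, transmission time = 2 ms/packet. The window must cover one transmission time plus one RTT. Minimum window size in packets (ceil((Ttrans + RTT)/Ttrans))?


Given: Ttrans = 2 ms, RTT = 40 ms (= 2 * Tprop, Tprop = 20 ms)
Time until first ACK returns = Ttrans + RTT = 2 + 40 = 42 ms
Need W * Ttrans >= Ttrans + RTT  ->  W >= (Ttrans + RTT) / Ttrans
(Ttrans + RTT) / Ttrans = 42 / 2 = 21
W_min = ceil(21) = 21

21


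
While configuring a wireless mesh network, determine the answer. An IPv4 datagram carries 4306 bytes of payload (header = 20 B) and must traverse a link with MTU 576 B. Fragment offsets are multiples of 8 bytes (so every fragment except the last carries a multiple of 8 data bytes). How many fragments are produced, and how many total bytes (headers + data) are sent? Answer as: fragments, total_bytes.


Max data per non-final fragment = floor((MTU - header)/8)*8 = floor((576 - 20)/8)*8 = floor(556/8)*8 = 552 B
Final fragment needs no 8-byte alignment: it can carry up to MTU - header = 556 B
Non-final fragments needed = ceil((payload - 556) / 552) = ceil(3750/552) = ceil(6.7935) = 7
Number of fragments = 7 + 1 = 8
Fragment sizes (data): 7 * 552 B + 442 B (last, 442 <= 556 OK)
Total bytes sent = payload + n_frags * header = 4306 + 8*20 = 4306 + 160 = 4466 B

8, 4466


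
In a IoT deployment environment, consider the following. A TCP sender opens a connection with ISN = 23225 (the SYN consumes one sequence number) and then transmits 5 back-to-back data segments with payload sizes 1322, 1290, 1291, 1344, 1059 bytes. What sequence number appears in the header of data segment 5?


The SYN occupies sequence number ISN = 23225, so the first data byte is ISN + 1 = 23226.
SEQ of data segment i = (ISN + 1) + sum of payload sizes of segments 1..i-1.
Segment 1: SEQ = 23226, payload = 1322 bytes
Segment 2: SEQ = 24548, payload = 1290 bytes
Segment 3: SEQ = 25838, payload = 1291 bytes
Segment 4: SEQ = 27129, payload = 1344 bytes
Segment 5: SEQ = 28473, payload = 1059 bytes
SEQ of segment 5 = 23226 + 1322 + 1290 + 1291 + 1344 = 28473

28473


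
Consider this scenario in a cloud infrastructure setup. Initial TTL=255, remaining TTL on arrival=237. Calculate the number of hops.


Given: initial TTL = 255, received TTL = 237
Hops = initial TTL - received TTL
Hops = 255 - 237 = 18

18


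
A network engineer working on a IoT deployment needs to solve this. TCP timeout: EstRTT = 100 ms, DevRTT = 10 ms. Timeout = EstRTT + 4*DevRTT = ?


Given: EstRTT = 100 ms, DevRTT = 10 ms
Timeout = EstRTT + 4 * DevRTT
4 * DevRTT = 4 * 10 = 40
Timeout = 100 + 40 = 140 ms

140


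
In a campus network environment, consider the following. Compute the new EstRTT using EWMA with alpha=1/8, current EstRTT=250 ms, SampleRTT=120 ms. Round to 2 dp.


Given: EstRTT = 250 ms, SampleRTT = 120 ms, alpha = 1/8
New EstRTT = (1 - alpha) * EstRTT + alpha * SampleRTT
(7/8) * 250 = 218.75
(1/8) * 120 = 15
New EstRTT = 218.75 + 15 = 233.75 ms -> 233.75 ms (2 dp)

233.75


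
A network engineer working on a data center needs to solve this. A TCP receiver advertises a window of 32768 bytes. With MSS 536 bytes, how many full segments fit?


Given: RWND = 32768 bytes, MSS = 536 bytes
Full segments = floor(RWND / MSS)
Full segments = floor(32768 / 536)
Full segments = floor(61.1343) = 61

61


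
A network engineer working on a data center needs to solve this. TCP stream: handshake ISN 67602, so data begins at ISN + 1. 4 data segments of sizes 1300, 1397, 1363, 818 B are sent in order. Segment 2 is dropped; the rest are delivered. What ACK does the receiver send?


SYN uses sequence number 67602; first data byte = ISN + 1 = 67603.
Segment 1: SEQ = 67603, len = 1300 B, covers [67603, 68902]
Segment 2: SEQ = 68903, len = 1397 B, covers [68903, 70299] [LOST]
Segment 3: SEQ = 70300, len = 1363 B, covers [70300, 71662]
Segment 4: SEQ = 71663, len = 818 B, covers [71663, 72480]
In-order data received: bytes [67603, 68902] (segments 1..1).
Segment 2 missing -> gap begins at byte 68903; later segments buffered out of order.
Cumulative ACK = next expected in-order byte = 67603 + 1300 = 68903

68903


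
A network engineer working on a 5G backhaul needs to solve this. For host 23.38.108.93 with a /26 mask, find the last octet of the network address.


Given: IP = 23.38.108.93, prefix = /26
Subnet mask = 255.255.255.192
Last octet of IP: 93
Last octet of mask: 192
Network last octet = 93 AND 192 = 64

64


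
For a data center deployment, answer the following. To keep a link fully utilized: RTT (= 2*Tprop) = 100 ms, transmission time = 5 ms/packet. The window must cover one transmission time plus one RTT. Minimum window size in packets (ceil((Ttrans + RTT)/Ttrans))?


Given: Ttrans = 5 ms, RTT = 100 ms (= 2 * Tprop, Tprop = 50 ms)
Time until first ACK returns = Ttrans + RTT = 5 + 100 = 105 ms
Need W * Ttrans >= Ttrans + RTT  ->  W >= (Ttrans + RTT) / Ttrans
(Ttrans + RTT) / Ttrans = 105 / 5 = 21
W_min = ceil(21) = 21

21


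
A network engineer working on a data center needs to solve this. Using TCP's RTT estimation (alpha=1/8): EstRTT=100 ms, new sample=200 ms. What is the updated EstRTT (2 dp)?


Given: EstRTT = 100 ms, SampleRTT = 200 ms, alpha = 1/8
New EstRTT = (1 - alpha) * EstRTT + alpha * SampleRTT
(7/8) * 100 = 87.5
(1/8) * 200 = 25
New EstRTT = 87.5 + 25 = 112.5 ms -> 112.50 ms (2 dp)

112.50


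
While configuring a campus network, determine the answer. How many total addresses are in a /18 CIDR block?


Given: CIDR prefix /18
Host bits = 32 - 18 = 14
Total addresses = 2^14 = 16384

16384


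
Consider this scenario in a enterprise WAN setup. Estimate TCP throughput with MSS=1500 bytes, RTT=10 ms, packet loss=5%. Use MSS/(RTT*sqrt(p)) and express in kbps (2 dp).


Given: MSS = 1500 bytes, RTT = 10 ms, loss = 5%
RTT in seconds = 10 / 1000 = 0.01
Loss rate = 5% = 0.05
sqrt(loss) = sqrt(0.05) = 0.223606797750
Throughput (bytes/s) = 1500 / (0.01 * 0.223606797750) = 670820.3932
Throughput (kbps) = 670820.3932 * 8 / 1000 = 5366.563146 -> 5366.56 kbps (2 dp)

5366.56


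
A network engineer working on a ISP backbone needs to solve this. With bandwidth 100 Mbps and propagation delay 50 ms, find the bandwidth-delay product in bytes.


Given: bandwidth = 100 Mbps, delay = 50 ms
BDP in bits = 100 * 10^6 * 50 / 1000
BDP in bits = 5000000
BDP in bytes = 5000000 / 8 = 625000

625000


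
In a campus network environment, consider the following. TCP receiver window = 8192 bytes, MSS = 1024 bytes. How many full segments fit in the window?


Given: RWND = 8192 bytes, MSS = 1024 bytes
Full segments = floor(RWND / MSS)
Full segments = floor(8192 / 1024)
Full segments = floor(8.0) = 8

8


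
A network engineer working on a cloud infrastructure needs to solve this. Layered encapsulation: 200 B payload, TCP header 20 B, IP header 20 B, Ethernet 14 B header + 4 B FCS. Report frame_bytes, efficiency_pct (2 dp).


TCP segment = 200 + 20 = 220 B
IP packet = 220 + 20 = 240 B
Ethernet frame = 240 + 14 + 4 = 258 B
Efficiency = app / frame = 200 / 258 = 0.775194 = 77.5194% -> 77.52% (2 dp)

258, 77.52


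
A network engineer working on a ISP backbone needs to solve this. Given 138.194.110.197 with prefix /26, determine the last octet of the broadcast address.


Given: IP = 138.194.110.197, prefix = /26
Host bits = 32 - 26 = 6
Network last octet = 197 AND mask = 192
Host part size = 2^6 - 1 = 63
Broadcast last octet = 192 OR 63 = 255

255


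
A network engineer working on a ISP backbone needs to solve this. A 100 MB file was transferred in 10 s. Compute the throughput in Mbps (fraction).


Given: file = 100 MB, time = 10 s
File in Mb = 100 * 8 = 800 Mb
Throughput = 800 / 10 Mbps
Throughput = 80 Mbps

80


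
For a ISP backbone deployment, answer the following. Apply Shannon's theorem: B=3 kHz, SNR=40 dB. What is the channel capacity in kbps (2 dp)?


Given: B = 3 kHz, SNR = 40 dB
SNR linear = 10^(40/10) = 10000
1 + SNR = 10001
log2(10001) = 13.2878566418
C = 3 * 1000 * 13.2878566418 = 39863.5699 bps
C = 39.863570 kbps -> 39.86 kbps (2 dp)

39.86


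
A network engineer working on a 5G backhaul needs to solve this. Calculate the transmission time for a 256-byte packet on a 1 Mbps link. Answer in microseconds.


Given: packet = 256 bytes, bandwidth = 1 Mbps
Packet in bits = 256 * 8 = 2048 bits
Bandwidth = 1 * 10^6 = 1000000 bps
Time = 2048 / 1000000 seconds
Time in us = 2048 * 10^6 / 1000000 = 2048

2048


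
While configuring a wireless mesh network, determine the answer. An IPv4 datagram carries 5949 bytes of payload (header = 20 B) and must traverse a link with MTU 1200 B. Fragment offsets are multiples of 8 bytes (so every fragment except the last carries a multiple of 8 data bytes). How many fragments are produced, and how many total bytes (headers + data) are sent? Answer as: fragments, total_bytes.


Max data per non-final fragment = floor((MTU - header)/8)*8 = floor((1200 - 20)/8)*8 = floor(1180/8)*8 = 1176 B
Final fragment needs no 8-byte alignment: it can carry up to MTU - header = 1180 B
Non-final fragments needed = ceil((payload - 1180) / 1176) = ceil(4769/1176) = ceil(4.0553) = 5
Number of fragments = 5 + 1 = 6
Fragment sizes (data): 5 * 1176 B + 69 B (last, 69 <= 1180 OK)
Total bytes sent = payload + n_frags * header = 5949 + 6*20 = 5949 + 120 = 6069 B

6, 6069


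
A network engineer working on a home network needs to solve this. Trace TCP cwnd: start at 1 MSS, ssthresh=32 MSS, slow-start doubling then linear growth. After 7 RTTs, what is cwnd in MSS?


RTT 0: cwnd = 1 MSS (initial)
RTT 1: cwnd = 2 MSS (slow start, doubled)
RTT 2: cwnd = 4 MSS (slow start, doubled)
RTT 3: cwnd = 8 MSS (slow start, doubled)
RTT 4: cwnd = 16 MSS (slow start, doubled)
RTT 5: cwnd = 32 MSS (slow start, doubled)
RTT 6: cwnd = 33 MSS (congestion avoidance, +1)
RTT 7: cwnd = 34 MSS (congestion avoidance, +1)

34


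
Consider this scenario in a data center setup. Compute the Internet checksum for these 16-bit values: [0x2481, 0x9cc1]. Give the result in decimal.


Given words: [0x2481, 0x9cc1]
Step 1: Sum all words
Raw sum = 9345 + 40129 = 49474
One's complement = ~49474 & 0xFFFF = 16061

16061


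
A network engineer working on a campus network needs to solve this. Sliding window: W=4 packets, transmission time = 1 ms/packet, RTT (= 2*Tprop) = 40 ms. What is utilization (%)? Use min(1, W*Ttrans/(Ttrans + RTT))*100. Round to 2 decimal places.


Given: W = 4, Ttrans = 1 ms, RTT = 40 ms (= 2 * Tprop, Tprop = 20 ms)
Cycle time = Ttrans + RTT = 1 + 40 = 41 ms (first packet sent until its ACK returns)
W * Ttrans = 4 * 1 = 4 ms of sending per cycle
W * Ttrans / (Ttrans + RTT) = 4 / 41 = 0.097561
U = min(1, 0.097561) = 0.097561
U% = 9.76%

9.76


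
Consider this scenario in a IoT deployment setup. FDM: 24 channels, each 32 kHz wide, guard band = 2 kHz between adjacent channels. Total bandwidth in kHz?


Given: 24 channels, 32 kHz each, guard = 2 kHz
Channel bandwidth = 24 * 32 = 768 kHz
Guard bands = 23 gaps * 2 kHz = 46 kHz
Total = 768 + 46 = 814 kHz

814


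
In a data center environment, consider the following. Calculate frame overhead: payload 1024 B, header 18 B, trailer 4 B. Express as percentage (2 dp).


Given: payload = 1024 B, header = 18 B, trailer = 4 B
Overhead bytes = header + trailer = 18 + 4 = 22
Total frame = payload + overhead = 1024 + 22 = 1046
Overhead % = 22 / 1046 * 100 = 2.1033% -> 2.10% (2 dp)

2.10


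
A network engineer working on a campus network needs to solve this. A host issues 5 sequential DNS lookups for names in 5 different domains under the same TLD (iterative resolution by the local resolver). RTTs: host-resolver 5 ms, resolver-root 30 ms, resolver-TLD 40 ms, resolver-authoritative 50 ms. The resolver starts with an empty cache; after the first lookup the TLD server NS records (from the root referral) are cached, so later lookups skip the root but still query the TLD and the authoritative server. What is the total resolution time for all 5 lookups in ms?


Lookup 1 (cold cache): local + root + TLD + auth = 5 + 30 + 40 + 50 = 125 ms
Lookups 2..5 (TLD NS cached -> skip root; new domain -> still ask TLD and auth): local + TLD + auth = 5 + 40 + 50 = 95 ms each
Remaining 4 lookups: 4 * 95 = 380 ms
Total = 125 + 380 = 505 ms

505


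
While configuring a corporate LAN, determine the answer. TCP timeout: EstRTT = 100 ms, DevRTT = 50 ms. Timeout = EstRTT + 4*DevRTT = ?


Given: EstRTT = 100 ms, DevRTT = 50 ms
Timeout = EstRTT + 4 * DevRTT
4 * DevRTT = 4 * 50 = 200
Timeout = 100 + 200 = 300 ms

300


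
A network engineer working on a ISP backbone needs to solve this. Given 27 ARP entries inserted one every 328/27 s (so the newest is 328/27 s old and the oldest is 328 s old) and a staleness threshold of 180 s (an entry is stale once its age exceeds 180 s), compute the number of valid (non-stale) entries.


Ages are k * 328/27 s for k = 1..27 (spacing = 12.1481 s).
Entry k is valid iff k * 328/27 <= 180 iff k <= 27 * 180 / 328 = 14.8171
n_valid = floor(14.8171) = 14
(n_stale = 27 - 14 = 13)

14


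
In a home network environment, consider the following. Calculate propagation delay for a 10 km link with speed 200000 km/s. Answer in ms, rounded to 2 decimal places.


Given: distance = 10 km, speed = 200000 km/s
Delay = distance / speed = 10 / 200000 seconds
Delay in ms = 10 * 1000 / 200000
Delay = 0.0500 ms
Rounded to 2 dp = 0.05 ms

0.05


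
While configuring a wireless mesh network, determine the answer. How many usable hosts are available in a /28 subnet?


Given: subnet mask /28
Host bits = 32 - 28 = 4
Total addresses = 2^4 = 16
Usable hosts = 16 - 2 (network + broadcast) = 14

14


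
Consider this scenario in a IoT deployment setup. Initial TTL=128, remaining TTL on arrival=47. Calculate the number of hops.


Given: initial TTL = 128, received TTL = 47
Hops = initial TTL - received TTL
Hops = 128 - 47 = 81

81


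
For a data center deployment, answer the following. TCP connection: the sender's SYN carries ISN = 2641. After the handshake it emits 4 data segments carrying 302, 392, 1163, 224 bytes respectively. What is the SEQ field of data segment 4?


The SYN occupies sequence number ISN = 2641, so the first data byte is ISN + 1 = 2642.
SEQ of data segment i = (ISN + 1) + sum of payload sizes of segments 1..i-1.
Segment 1: SEQ = 2642, payload = 302 bytes
Segment 2: SEQ = 2944, payload = 392 bytes
Segment 3: SEQ = 3336, payload = 1163 bytes
Segment 4: SEQ = 4499, payload = 224 bytes
SEQ of segment 4 = 2642 + 302 + 392 + 1163 = 4499

4499


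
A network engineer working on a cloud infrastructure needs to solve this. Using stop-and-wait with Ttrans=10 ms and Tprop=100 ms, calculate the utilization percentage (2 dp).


Given: Ttrans = 10 ms, Tprop = 100 ms
RTT = 2 * Tprop = 2 * 100 = 200 ms
U = Ttrans / (Ttrans + RTT)
U = 10 / (10 + 200)
U = 10 / 210 = 0.047619
U% = 4.76%

4.76


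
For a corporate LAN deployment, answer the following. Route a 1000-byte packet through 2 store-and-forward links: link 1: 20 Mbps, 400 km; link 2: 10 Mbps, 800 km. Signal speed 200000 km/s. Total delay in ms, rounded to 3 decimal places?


Packet = 1000 bytes = 8000 bits. Store-and-forward: sum (t_trans + t_prop) per link.
Link 1: t_trans = 8000/(20*10^6) s = 0.4000 ms; t_prop = 400/200000 s = 2.0000 ms; subtotal = 2.4000 ms
Link 2: t_trans = 8000/(10*10^6) s = 0.8000 ms; t_prop = 800/200000 s = 4.0000 ms; subtotal = 4.8000 ms
End-to-end = 2.4000 + 4.8000 = 7.2000 ms -> 7.200 ms (3 dp)

7.200


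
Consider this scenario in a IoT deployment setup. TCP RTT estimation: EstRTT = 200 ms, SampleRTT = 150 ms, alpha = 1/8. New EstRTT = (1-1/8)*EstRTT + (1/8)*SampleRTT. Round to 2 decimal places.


Given: EstRTT = 200 ms, SampleRTT = 150 ms, alpha = 1/8
New EstRTT = (1 - alpha) * EstRTT + alpha * SampleRTT
(7/8) * 200 = 175
(1/8) * 150 = 18.75
New EstRTT = 175 + 18.75 = 193.75 ms -> 193.75 ms (2 dp)

193.75


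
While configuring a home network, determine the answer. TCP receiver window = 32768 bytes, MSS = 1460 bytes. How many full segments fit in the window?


Given: RWND = 32768 bytes, MSS = 1460 bytes
Full segments = floor(RWND / MSS)
Full segments = floor(32768 / 1460)
Full segments = floor(22.4438) = 22

22


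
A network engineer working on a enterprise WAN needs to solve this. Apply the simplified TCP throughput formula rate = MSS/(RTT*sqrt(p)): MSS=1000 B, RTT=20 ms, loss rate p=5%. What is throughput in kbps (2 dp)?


Given: MSS = 1000 bytes, RTT = 20 ms, loss = 5%
RTT in seconds = 20 / 1000 = 0.02
Loss rate = 5% = 0.05
sqrt(loss) = sqrt(0.05) = 0.223606797750
Throughput (bytes/s) = 1000 / (0.02 * 0.223606797750) = 223606.7977
Throughput (kbps) = 223606.7977 * 8 / 1000 = 1788.854382 -> 1788.85 kbps (2 dp)

1788.85


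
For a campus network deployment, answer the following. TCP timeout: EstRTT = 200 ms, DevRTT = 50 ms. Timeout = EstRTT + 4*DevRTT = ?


Given: EstRTT = 200 ms, DevRTT = 50 ms
Timeout = EstRTT + 4 * DevRTT
4 * DevRTT = 4 * 50 = 200
Timeout = 200 + 200 = 400 ms

400


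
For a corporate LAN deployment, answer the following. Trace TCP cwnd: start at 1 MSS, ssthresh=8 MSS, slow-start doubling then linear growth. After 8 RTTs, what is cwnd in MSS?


RTT 0: cwnd = 1 MSS (initial)
RTT 1: cwnd = 2 MSS (slow start, doubled)
RTT 2: cwnd = 4 MSS (slow start, doubled)
RTT 3: cwnd = 8 MSS (slow start, doubled)
RTT 4: cwnd = 9 MSS (congestion avoidance, +1)
RTT 5: cwnd = 10 MSS (congestion avoidance, +1)
RTT 6: cwnd = 11 MSS (congestion avoidance, +1)
RTT 7: cwnd = 12 MSS (congestion avoidance, +1)
RTT 8: cwnd = 13 MSS (congestion avoidance, +1)

13
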